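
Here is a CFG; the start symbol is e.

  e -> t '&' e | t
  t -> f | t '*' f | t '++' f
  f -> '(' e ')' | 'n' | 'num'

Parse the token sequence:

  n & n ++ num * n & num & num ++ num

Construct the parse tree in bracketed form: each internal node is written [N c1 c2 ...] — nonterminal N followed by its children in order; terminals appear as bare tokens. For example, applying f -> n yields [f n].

[e [t [f n]] & [e [t [t [t [f n]] ++ [f num]] * [f n]] & [e [t [f num]] & [e [t [t [f num]] ++ [f num]]]]]]

e
t & e
f & e
n & e
n & t & e
n & t * f & e
n & t ++ f * f & e
n & f ++ f * f & e
n & n ++ f * f & e
n & n ++ num * f & e
n & n ++ num * n & e
n & n ++ num * n & t & e
n & n ++ num * n & f & e
n & n ++ num * n & num & e
n & n ++ num * n & num & t
n & n ++ num * n & num & t ++ f
n & n ++ num * n & num & f ++ f
n & n ++ num * n & num & num ++ f
n & n ++ num * n & num & num ++ num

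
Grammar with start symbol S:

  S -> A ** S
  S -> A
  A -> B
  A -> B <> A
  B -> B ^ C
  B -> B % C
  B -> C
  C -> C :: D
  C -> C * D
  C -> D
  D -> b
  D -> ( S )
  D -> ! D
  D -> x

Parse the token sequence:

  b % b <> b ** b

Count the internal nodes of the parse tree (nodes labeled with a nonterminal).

[S [A [B [B [C [D b]]] % [C [D b]]] <> [A [B [C [D b]]]]] ** [S [A [B [C [D b]]]]]]

17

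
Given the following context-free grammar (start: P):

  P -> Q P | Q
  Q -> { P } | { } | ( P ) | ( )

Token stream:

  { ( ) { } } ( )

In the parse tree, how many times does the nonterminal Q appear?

4

[P [Q { [P [Q ( )] [P [Q { }]]] }] [P [Q ( )]]]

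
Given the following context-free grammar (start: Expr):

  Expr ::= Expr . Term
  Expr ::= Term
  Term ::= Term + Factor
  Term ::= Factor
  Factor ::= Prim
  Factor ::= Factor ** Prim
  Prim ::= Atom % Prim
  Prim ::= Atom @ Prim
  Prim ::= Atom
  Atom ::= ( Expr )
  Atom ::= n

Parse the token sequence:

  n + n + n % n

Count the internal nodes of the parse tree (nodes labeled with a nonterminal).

[Expr [Term [Term [Term [Factor [Prim [Atom n]]]] + [Factor [Prim [Atom n]]]] + [Factor [Prim [Atom n] % [Prim [Atom n]]]]]]

15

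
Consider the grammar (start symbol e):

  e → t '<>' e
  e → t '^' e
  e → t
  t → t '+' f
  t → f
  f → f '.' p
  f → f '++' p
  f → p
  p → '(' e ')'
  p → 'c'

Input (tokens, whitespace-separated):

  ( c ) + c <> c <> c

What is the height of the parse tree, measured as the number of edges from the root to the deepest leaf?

9

[e [t [t [f [p ( [e [t [f [p c]]]] )]]] + [f [p c]]] <> [e [t [f [p c]]] <> [e [t [f [p c]]]]]]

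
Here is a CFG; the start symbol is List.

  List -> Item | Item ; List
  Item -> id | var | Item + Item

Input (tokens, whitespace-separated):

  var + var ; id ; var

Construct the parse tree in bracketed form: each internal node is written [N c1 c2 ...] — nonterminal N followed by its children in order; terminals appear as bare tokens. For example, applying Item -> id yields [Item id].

[List [Item [Item var] + [Item var]] ; [List [Item id] ; [List [Item var]]]]

List
Item ; List
Item + Item ; List
var + Item ; List
var + var ; List
var + var ; Item ; List
var + var ; id ; List
var + var ; id ; Item
var + var ; id ; var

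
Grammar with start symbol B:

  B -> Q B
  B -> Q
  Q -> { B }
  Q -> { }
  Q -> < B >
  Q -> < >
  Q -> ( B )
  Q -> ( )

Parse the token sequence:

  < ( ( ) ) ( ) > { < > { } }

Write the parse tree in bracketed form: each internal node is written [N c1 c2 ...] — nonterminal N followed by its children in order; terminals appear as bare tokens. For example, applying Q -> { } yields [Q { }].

B
Q B
< B > B
< Q B > B
< ( B ) B > B
< ( Q ) B > B
< ( ( ) ) B > B
< ( ( ) ) Q > B
< ( ( ) ) ( ) > B
< ( ( ) ) ( ) > Q
< ( ( ) ) ( ) > { B }
< ( ( ) ) ( ) > { Q B }
< ( ( ) ) ( ) > { < > B }
< ( ( ) ) ( ) > { < > Q }
< ( ( ) ) ( ) > { < > { } }

[B [Q < [B [Q ( [B [Q ( )]] )] [B [Q ( )]]] >] [B [Q { [B [Q < >] [B [Q { }]]] }]]]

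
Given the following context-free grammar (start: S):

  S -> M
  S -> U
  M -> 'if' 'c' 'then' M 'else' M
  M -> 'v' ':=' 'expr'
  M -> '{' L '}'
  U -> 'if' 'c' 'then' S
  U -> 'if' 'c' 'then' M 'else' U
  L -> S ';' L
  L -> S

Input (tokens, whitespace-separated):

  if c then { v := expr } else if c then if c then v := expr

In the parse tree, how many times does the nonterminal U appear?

3

[S [U if c then [M { [L [S [M v := expr]]] }] else [U if c then [S [U if c then [S [M v := expr]]]]]]]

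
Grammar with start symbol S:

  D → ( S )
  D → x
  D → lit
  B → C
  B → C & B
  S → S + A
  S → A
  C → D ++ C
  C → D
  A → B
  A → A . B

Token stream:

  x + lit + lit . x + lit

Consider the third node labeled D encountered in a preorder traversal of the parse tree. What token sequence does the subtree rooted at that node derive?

[S [S [S [S [A [B [C [D x]]]]] + [A [B [C [D lit]]]]] + [A [A [B [C [D lit]]]] . [B [C [D x]]]]] + [A [B [C [D lit]]]]]

lit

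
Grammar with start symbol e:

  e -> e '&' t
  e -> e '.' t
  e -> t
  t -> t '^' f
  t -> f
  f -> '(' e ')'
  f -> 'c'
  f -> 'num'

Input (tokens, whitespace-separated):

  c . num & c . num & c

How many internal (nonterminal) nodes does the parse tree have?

15

[e [e [e [e [e [t [f c]]] . [t [f num]]] & [t [f c]]] . [t [f num]]] & [t [f c]]]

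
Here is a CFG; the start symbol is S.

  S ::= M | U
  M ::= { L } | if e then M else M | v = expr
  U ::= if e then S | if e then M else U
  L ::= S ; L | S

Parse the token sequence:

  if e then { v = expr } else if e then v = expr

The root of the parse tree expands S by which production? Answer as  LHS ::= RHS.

[S [U if e then [M { [L [S [M v = expr]]] }] else [U if e then [S [M v = expr]]]]]

S ::= U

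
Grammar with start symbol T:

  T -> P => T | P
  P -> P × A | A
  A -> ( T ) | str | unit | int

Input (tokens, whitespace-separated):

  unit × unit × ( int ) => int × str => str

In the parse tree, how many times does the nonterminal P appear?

7

[T [P [P [P [A unit]] × [A unit]] × [A ( [T [P [A int]]] )]] => [T [P [P [A int]] × [A str]] => [T [P [A str]]]]]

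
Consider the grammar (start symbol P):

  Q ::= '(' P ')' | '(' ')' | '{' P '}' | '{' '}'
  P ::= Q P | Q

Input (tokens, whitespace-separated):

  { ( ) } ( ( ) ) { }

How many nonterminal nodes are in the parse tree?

[P [Q { [P [Q ( )]] }] [P [Q ( [P [Q ( )]] )] [P [Q { }]]]]

10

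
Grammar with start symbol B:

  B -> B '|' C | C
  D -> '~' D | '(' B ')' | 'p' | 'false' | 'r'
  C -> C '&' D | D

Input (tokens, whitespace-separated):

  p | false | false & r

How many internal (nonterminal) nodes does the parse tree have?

[B [B [B [C [D p]]] | [C [D false]]] | [C [C [D false]] & [D r]]]

11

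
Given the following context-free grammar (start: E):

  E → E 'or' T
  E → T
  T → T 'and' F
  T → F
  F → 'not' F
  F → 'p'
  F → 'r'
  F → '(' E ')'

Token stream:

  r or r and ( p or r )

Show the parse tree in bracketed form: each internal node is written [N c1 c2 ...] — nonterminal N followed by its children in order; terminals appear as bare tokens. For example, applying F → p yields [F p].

[E [E [T [F r]]] or [T [T [F r]] and [F ( [E [E [T [F p]]] or [T [F r]]] )]]]

E
E or T
T or T
F or T
r or T
r or T and F
r or F and F
r or r and F
r or r and ( E )
r or r and ( E or T )
r or r and ( T or T )
r or r and ( F or T )
r or r and ( p or T )
r or r and ( p or F )
r or r and ( p or r )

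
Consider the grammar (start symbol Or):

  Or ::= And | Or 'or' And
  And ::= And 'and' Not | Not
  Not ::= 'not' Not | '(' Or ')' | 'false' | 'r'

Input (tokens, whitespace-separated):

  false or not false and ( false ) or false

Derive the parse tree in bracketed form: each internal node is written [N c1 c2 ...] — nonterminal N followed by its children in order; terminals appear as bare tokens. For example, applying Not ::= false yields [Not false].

Or
Or or And
Or or And or And
And or And or And
Not or And or And
false or And or And
false or And and Not or And
false or Not and Not or And
false or not Not and Not or And
false or not false and Not or And
false or not false and ( Or ) or And
false or not false and ( And ) or And
false or not false and ( Not ) or And
false or not false and ( false ) or And
false or not false and ( false ) or Not
false or not false and ( false ) or false

[Or [Or [Or [And [Not false]]] or [And [And [Not not [Not false]]] and [Not ( [Or [And [Not false]]] )]]] or [And [Not false]]]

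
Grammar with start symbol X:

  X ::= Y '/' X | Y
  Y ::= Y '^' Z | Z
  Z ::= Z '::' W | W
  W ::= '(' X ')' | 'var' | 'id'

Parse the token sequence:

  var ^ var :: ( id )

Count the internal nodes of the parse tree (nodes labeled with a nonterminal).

[X [Y [Y [Z [W var]]] ^ [Z [Z [W var]] :: [W ( [X [Y [Z [W id]]]] )]]]]

13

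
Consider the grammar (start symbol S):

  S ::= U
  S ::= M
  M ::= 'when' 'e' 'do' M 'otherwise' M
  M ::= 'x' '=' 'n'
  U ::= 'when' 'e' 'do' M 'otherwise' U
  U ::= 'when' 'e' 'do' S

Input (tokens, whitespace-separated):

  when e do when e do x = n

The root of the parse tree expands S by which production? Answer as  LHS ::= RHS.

S ::= U

[S [U when e do [S [U when e do [S [M x = n]]]]]]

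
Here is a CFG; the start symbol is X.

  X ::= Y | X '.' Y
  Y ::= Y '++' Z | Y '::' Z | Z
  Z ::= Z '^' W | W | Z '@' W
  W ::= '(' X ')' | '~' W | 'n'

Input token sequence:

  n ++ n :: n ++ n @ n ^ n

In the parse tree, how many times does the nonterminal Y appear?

4

[X [Y [Y [Y [Y [Z [W n]]] ++ [Z [W n]]] :: [Z [W n]]] ++ [Z [Z [Z [W n]] @ [W n]] ^ [W n]]]]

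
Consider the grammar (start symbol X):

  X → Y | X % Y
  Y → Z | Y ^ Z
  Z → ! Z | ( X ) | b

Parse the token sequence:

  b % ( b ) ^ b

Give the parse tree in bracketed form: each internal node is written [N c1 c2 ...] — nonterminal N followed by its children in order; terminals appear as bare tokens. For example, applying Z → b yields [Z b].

[X [X [Y [Z b]]] % [Y [Y [Z ( [X [Y [Z b]]] )]] ^ [Z b]]]

X
X % Y
Y % Y
Z % Y
b % Y
b % Y ^ Z
b % Z ^ Z
b % ( X ) ^ Z
b % ( Y ) ^ Z
b % ( Z ) ^ Z
b % ( b ) ^ Z
b % ( b ) ^ b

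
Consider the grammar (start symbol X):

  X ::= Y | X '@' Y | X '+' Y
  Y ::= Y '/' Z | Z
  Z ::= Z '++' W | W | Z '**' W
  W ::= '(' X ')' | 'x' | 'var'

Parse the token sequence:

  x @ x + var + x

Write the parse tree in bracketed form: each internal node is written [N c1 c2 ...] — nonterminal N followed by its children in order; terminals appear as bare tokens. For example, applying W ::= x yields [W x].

[X [X [X [X [Y [Z [W x]]]] @ [Y [Z [W x]]]] + [Y [Z [W var]]]] + [Y [Z [W x]]]]

X
X + Y
X + Y + Y
X @ Y + Y + Y
Y @ Y + Y + Y
Z @ Y + Y + Y
W @ Y + Y + Y
x @ Y + Y + Y
x @ Z + Y + Y
x @ W + Y + Y
x @ x + Y + Y
x @ x + Z + Y
x @ x + W + Y
x @ x + var + Y
x @ x + var + Z
x @ x + var + W
x @ x + var + x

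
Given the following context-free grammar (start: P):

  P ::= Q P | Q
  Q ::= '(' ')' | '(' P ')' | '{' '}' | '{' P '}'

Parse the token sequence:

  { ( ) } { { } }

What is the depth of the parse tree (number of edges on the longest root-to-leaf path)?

5

[P [Q { [P [Q ( )]] }] [P [Q { [P [Q { }]] }]]]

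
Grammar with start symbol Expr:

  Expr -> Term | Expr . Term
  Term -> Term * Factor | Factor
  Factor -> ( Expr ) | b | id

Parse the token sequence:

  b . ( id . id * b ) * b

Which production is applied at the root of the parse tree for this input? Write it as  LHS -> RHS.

Expr -> Expr . Term

[Expr [Expr [Term [Factor b]]] . [Term [Term [Factor ( [Expr [Expr [Term [Factor id]]] . [Term [Term [Factor id]] * [Factor b]]] )]] * [Factor b]]]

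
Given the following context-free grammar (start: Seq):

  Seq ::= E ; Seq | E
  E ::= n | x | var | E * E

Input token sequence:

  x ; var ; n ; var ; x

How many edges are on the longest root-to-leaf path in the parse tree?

[Seq [E x] ; [Seq [E var] ; [Seq [E n] ; [Seq [E var] ; [Seq [E x]]]]]]

6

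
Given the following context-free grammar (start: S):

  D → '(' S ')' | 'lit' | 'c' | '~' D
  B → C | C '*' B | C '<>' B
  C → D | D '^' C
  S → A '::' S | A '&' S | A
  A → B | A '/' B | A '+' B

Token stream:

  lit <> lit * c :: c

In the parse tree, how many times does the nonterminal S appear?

2

[S [A [B [C [D lit]] <> [B [C [D lit]] * [B [C [D c]]]]]] :: [S [A [B [C [D c]]]]]]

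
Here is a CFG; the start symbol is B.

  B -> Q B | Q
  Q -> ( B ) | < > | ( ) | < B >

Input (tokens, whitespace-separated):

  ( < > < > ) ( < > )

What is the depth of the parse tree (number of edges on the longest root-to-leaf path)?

5

[B [Q ( [B [Q < >] [B [Q < >]]] )] [B [Q ( [B [Q < >]] )]]]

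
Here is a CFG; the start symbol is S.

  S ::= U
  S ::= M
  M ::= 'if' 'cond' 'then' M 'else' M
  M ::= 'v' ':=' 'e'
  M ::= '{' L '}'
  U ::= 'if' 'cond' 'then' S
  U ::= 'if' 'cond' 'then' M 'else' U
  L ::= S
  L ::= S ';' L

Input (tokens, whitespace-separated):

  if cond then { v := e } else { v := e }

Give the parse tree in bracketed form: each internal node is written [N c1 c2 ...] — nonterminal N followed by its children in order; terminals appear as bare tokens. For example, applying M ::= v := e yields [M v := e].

[S [M if cond then [M { [L [S [M v := e]]] }] else [M { [L [S [M v := e]]] }]]]

S
M
if cond then M else M
if cond then { L } else M
if cond then { S } else M
if cond then { M } else M
if cond then { v := e } else M
if cond then { v := e } else { L }
if cond then { v := e } else { S }
if cond then { v := e } else { M }
if cond then { v := e } else { v := e }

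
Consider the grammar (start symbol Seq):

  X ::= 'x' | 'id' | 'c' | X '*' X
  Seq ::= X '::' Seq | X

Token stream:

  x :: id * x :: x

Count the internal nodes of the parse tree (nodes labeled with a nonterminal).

[Seq [X x] :: [Seq [X [X id] * [X x]] :: [Seq [X x]]]]

8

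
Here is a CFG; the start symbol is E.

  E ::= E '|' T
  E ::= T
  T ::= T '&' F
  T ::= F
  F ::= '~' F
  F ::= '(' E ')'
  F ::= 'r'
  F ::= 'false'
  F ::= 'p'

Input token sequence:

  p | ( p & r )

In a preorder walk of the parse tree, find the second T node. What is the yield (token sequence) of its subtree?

( p & r )

[E [E [T [F p]]] | [T [F ( [E [T [T [F p]] & [F r]]] )]]]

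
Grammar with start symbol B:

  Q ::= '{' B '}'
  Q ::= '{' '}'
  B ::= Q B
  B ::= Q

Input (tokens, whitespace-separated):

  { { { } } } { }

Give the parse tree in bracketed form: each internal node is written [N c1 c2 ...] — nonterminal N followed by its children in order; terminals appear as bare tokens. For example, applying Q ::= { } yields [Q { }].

B
Q B
{ B } B
{ Q } B
{ { B } } B
{ { Q } } B
{ { { } } } B
{ { { } } } Q
{ { { } } } { }

[B [Q { [B [Q { [B [Q { }]] }]] }] [B [Q { }]]]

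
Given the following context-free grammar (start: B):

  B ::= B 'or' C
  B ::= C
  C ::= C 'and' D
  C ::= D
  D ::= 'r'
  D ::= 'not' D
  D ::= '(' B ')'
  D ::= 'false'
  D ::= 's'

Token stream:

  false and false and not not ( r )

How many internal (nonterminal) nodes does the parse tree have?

12

[B [C [C [C [D false]] and [D false]] and [D not [D not [D ( [B [C [D r]]] )]]]]]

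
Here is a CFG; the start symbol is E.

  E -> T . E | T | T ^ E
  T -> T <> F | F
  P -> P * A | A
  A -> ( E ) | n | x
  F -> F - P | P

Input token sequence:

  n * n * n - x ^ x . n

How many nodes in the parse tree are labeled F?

[E [T [F [F [P [P [P [A n]] * [A n]] * [A n]]] - [P [A x]]]] ^ [E [T [F [P [A x]]]] . [E [T [F [P [A n]]]]]]]

4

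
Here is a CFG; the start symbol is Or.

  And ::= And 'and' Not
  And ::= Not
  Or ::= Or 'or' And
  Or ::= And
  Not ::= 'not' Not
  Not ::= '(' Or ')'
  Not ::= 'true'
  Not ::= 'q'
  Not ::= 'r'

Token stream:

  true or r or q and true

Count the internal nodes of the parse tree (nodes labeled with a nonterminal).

11

[Or [Or [Or [And [Not true]]] or [And [Not r]]] or [And [And [Not q]] and [Not true]]]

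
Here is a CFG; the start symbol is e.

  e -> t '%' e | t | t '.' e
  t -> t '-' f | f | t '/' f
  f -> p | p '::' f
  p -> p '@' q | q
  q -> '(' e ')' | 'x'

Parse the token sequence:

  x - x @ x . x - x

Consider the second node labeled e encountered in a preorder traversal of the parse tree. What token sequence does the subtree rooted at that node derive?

x - x

[e [t [t [f [p [q x]]]] - [f [p [p [q x]] @ [q x]]]] . [e [t [t [f [p [q x]]]] - [f [p [q x]]]]]]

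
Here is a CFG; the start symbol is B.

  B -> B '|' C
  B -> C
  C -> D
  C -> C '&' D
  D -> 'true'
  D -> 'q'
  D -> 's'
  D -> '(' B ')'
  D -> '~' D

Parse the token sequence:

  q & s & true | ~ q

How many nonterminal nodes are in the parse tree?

[B [B [C [C [C [D q]] & [D s]] & [D true]]] | [C [D ~ [D q]]]]

11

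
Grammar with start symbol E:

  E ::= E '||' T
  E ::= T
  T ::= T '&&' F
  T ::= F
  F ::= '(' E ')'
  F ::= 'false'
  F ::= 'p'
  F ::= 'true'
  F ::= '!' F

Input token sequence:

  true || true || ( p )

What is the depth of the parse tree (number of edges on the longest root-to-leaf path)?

6

[E [E [E [T [F true]]] || [T [F true]]] || [T [F ( [E [T [F p]]] )]]]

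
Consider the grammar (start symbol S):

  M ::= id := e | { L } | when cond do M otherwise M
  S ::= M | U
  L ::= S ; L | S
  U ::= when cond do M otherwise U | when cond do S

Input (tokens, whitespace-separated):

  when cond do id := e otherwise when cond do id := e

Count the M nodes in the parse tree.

2

[S [U when cond do [M id := e] otherwise [U when cond do [S [M id := e]]]]]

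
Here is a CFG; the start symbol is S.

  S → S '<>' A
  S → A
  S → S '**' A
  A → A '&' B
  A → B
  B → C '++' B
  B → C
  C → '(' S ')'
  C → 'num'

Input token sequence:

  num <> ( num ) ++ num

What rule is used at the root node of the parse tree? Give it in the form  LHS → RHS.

[S [S [A [B [C num]]]] <> [A [B [C ( [S [A [B [C num]]]] )] ++ [B [C num]]]]]

S → S '<>' A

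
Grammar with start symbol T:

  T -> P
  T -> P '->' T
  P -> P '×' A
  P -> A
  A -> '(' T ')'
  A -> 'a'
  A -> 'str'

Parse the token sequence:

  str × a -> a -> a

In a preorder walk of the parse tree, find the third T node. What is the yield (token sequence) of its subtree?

a

[T [P [P [A str]] × [A a]] -> [T [P [A a]] -> [T [P [A a]]]]]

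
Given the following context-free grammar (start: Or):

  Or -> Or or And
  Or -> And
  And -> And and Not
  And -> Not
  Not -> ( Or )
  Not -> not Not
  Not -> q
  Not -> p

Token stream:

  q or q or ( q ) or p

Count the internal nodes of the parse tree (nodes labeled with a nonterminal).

15

[Or [Or [Or [Or [And [Not q]]] or [And [Not q]]] or [And [Not ( [Or [And [Not q]]] )]]] or [And [Not p]]]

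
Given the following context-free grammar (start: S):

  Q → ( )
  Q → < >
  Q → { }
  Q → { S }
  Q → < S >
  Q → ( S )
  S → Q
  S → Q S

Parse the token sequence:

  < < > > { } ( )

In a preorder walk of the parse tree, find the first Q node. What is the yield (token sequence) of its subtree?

[S [Q < [S [Q < >]] >] [S [Q { }] [S [Q ( )]]]]

< < > >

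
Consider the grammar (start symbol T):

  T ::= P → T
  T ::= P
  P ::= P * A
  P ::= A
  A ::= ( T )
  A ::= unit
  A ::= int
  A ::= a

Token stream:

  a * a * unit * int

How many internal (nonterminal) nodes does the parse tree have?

9

[T [P [P [P [P [A a]] * [A a]] * [A unit]] * [A int]]]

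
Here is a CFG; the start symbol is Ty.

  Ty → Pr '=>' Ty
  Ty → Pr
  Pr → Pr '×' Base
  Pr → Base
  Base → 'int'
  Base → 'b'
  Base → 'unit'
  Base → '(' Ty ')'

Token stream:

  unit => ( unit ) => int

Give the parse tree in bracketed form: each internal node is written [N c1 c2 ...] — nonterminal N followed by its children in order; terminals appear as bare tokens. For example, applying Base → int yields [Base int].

[Ty [Pr [Base unit]] => [Ty [Pr [Base ( [Ty [Pr [Base unit]]] )]] => [Ty [Pr [Base int]]]]]

Ty
Pr => Ty
Base => Ty
unit => Ty
unit => Pr => Ty
unit => Base => Ty
unit => ( Ty ) => Ty
unit => ( Pr ) => Ty
unit => ( Base ) => Ty
unit => ( unit ) => Ty
unit => ( unit ) => Pr
unit => ( unit ) => Base
unit => ( unit ) => int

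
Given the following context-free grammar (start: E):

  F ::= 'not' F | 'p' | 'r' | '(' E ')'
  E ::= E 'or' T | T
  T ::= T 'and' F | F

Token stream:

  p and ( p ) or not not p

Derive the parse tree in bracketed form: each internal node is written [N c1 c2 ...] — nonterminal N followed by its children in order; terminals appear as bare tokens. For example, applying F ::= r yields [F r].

E
E or T
T or T
T and F or T
F and F or T
p and F or T
p and ( E ) or T
p and ( T ) or T
p and ( F ) or T
p and ( p ) or T
p and ( p ) or F
p and ( p ) or not F
p and ( p ) or not not F
p and ( p ) or not not p

[E [E [T [T [F p]] and [F ( [E [T [F p]]] )]]] or [T [F not [F not [F p]]]]]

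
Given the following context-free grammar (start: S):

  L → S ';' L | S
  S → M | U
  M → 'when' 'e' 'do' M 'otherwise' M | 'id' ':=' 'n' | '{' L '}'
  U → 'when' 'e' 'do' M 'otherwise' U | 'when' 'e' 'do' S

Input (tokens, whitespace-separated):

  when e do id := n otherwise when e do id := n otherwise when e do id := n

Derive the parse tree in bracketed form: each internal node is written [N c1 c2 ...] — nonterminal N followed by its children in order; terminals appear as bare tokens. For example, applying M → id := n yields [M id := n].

S
U
when e do M otherwise U
when e do id := n otherwise U
when e do id := n otherwise when e do M otherwise U
when e do id := n otherwise when e do id := n otherwise U
when e do id := n otherwise when e do id := n otherwise when e do S
when e do id := n otherwise when e do id := n otherwise when e do M
when e do id := n otherwise when e do id := n otherwise when e do id := n

[S [U when e do [M id := n] otherwise [U when e do [M id := n] otherwise [U when e do [S [M id := n]]]]]]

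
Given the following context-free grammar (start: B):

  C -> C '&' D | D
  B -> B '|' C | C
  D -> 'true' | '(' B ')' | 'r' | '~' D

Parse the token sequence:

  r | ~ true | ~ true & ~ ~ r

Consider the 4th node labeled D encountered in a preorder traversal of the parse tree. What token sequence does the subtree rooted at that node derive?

[B [B [B [C [D r]]] | [C [D ~ [D true]]]] | [C [C [D ~ [D true]]] & [D ~ [D ~ [D r]]]]]

~ true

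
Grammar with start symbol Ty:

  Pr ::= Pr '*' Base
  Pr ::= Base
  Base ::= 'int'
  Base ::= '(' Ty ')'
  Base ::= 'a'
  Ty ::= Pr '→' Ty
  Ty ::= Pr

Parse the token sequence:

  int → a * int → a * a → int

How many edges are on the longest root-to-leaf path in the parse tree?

6

[Ty [Pr [Base int]] → [Ty [Pr [Pr [Base a]] * [Base int]] → [Ty [Pr [Pr [Base a]] * [Base a]] → [Ty [Pr [Base int]]]]]]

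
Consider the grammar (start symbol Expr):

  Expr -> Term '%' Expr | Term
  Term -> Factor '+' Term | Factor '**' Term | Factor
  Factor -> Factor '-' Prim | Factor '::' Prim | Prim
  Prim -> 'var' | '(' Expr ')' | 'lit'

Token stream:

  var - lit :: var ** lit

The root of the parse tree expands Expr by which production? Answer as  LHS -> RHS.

[Expr [Term [Factor [Factor [Factor [Prim var]] - [Prim lit]] :: [Prim var]] ** [Term [Factor [Prim lit]]]]]

Expr -> Term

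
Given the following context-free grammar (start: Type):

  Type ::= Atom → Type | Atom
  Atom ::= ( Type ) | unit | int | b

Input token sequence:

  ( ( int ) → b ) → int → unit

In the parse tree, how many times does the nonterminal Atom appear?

[Type [Atom ( [Type [Atom ( [Type [Atom int]] )] → [Type [Atom b]]] )] → [Type [Atom int] → [Type [Atom unit]]]]

6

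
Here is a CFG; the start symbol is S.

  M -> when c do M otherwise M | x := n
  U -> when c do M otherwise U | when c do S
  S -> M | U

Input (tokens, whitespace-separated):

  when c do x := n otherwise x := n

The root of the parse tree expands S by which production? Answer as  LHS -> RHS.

[S [M when c do [M x := n] otherwise [M x := n]]]

S -> M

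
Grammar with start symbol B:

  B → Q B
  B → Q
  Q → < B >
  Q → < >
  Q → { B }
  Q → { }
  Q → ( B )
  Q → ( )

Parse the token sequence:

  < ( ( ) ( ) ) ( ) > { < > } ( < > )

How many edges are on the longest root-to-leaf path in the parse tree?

[B [Q < [B [Q ( [B [Q ( )] [B [Q ( )]]] )] [B [Q ( )]]] >] [B [Q { [B [Q < >]] }] [B [Q ( [B [Q < >]] )]]]]

7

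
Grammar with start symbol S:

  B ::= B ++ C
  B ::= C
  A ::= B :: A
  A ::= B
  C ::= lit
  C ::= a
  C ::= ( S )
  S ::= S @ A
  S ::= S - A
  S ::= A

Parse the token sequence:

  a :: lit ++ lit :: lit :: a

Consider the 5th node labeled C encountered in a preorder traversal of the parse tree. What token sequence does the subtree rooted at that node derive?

a

[S [A [B [C a]] :: [A [B [B [C lit]] ++ [C lit]] :: [A [B [C lit]] :: [A [B [C a]]]]]]]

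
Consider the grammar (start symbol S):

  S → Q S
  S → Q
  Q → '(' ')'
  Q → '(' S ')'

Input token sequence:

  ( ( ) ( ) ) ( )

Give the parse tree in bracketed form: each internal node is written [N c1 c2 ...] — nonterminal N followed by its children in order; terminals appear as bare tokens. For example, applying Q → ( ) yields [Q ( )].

[S [Q ( [S [Q ( )] [S [Q ( )]]] )] [S [Q ( )]]]

S
Q S
( S ) S
( Q S ) S
( ( ) S ) S
( ( ) Q ) S
( ( ) ( ) ) S
( ( ) ( ) ) Q
( ( ) ( ) ) ( )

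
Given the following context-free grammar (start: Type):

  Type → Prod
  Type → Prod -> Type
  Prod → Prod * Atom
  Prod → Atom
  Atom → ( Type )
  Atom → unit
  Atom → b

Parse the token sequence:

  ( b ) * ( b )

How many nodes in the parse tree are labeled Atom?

4

[Type [Prod [Prod [Atom ( [Type [Prod [Atom b]]] )]] * [Atom ( [Type [Prod [Atom b]]] )]]]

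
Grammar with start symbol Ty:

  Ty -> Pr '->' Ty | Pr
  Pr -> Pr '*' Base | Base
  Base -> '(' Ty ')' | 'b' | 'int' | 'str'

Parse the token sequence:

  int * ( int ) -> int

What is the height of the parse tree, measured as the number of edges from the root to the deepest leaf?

[Ty [Pr [Pr [Base int]] * [Base ( [Ty [Pr [Base int]]] )]] -> [Ty [Pr [Base int]]]]

6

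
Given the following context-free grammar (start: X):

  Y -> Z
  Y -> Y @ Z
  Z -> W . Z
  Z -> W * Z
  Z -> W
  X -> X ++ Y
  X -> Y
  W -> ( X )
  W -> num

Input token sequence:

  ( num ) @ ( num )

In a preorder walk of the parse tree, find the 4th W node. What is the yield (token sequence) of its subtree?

[X [Y [Y [Z [W ( [X [Y [Z [W num]]]] )]]] @ [Z [W ( [X [Y [Z [W num]]]] )]]]]

num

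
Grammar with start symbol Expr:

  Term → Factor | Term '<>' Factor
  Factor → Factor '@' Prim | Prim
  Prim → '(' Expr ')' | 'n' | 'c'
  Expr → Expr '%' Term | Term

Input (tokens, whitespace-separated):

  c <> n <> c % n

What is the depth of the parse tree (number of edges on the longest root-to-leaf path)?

7

[Expr [Expr [Term [Term [Term [Factor [Prim c]]] <> [Factor [Prim n]]] <> [Factor [Prim c]]]] % [Term [Factor [Prim n]]]]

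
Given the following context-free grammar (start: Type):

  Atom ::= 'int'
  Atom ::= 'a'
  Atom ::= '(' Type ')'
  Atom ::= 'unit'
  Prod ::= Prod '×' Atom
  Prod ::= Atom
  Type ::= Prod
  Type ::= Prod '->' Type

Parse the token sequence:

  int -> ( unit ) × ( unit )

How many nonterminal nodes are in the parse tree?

14

[Type [Prod [Atom int]] -> [Type [Prod [Prod [Atom ( [Type [Prod [Atom unit]]] )]] × [Atom ( [Type [Prod [Atom unit]]] )]]]]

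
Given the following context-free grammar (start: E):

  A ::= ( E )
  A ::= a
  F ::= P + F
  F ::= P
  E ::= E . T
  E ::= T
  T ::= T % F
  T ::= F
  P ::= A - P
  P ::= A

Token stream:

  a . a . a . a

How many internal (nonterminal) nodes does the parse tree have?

20

[E [E [E [E [T [F [P [A a]]]]] . [T [F [P [A a]]]]] . [T [F [P [A a]]]]] . [T [F [P [A a]]]]]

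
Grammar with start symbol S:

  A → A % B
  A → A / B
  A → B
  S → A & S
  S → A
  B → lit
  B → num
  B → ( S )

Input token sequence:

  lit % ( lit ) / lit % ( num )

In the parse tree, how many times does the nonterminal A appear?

[S [A [A [A [A [B lit]] % [B ( [S [A [B lit]]] )]] / [B lit]] % [B ( [S [A [B num]]] )]]]

6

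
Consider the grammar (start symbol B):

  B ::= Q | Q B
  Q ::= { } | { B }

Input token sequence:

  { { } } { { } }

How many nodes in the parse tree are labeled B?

4

[B [Q { [B [Q { }]] }] [B [Q { [B [Q { }]] }]]]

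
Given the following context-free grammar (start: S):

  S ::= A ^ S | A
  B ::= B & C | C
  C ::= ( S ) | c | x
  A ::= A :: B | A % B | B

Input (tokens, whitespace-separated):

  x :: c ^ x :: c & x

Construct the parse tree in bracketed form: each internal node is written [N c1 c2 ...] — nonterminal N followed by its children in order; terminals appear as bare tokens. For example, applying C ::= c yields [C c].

S
A ^ S
A :: B ^ S
B :: B ^ S
C :: B ^ S
x :: B ^ S
x :: C ^ S
x :: c ^ S
x :: c ^ A
x :: c ^ A :: B
x :: c ^ B :: B
x :: c ^ C :: B
x :: c ^ x :: B
x :: c ^ x :: B & C
x :: c ^ x :: C & C
x :: c ^ x :: c & C
x :: c ^ x :: c & x

[S [A [A [B [C x]]] :: [B [C c]]] ^ [S [A [A [B [C x]]] :: [B [B [C c]] & [C x]]]]]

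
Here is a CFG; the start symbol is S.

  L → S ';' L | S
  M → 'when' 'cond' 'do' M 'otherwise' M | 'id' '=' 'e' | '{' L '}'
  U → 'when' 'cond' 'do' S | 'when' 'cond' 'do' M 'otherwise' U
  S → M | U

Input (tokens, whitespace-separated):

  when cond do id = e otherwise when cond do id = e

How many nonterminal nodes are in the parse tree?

[S [U when cond do [M id = e] otherwise [U when cond do [S [M id = e]]]]]

6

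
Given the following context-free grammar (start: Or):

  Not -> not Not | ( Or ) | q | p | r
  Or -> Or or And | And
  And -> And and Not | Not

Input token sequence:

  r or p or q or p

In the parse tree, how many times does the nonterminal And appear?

[Or [Or [Or [Or [And [Not r]]] or [And [Not p]]] or [And [Not q]]] or [And [Not p]]]

4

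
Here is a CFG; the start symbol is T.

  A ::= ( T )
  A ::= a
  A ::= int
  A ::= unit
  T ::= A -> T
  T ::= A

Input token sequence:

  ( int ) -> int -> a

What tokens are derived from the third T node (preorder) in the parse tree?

int -> a

[T [A ( [T [A int]] )] -> [T [A int] -> [T [A a]]]]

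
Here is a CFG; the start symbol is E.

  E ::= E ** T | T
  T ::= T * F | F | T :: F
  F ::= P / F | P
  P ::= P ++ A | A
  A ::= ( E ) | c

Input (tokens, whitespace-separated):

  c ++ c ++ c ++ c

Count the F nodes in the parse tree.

[E [T [F [P [P [P [P [A c]] ++ [A c]] ++ [A c]] ++ [A c]]]]]

1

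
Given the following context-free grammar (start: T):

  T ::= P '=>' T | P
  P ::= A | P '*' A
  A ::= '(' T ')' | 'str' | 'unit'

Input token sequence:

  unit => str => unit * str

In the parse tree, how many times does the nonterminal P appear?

4

[T [P [A unit]] => [T [P [A str]] => [T [P [P [A unit]] * [A str]]]]]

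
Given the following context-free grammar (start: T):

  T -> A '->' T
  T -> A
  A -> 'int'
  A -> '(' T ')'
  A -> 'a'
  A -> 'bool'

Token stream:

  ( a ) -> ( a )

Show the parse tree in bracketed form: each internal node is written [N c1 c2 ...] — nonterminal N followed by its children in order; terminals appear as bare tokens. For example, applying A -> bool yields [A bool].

T
A -> T
( T ) -> T
( A ) -> T
( a ) -> T
( a ) -> A
( a ) -> ( T )
( a ) -> ( A )
( a ) -> ( a )

[T [A ( [T [A a]] )] -> [T [A ( [T [A a]] )]]]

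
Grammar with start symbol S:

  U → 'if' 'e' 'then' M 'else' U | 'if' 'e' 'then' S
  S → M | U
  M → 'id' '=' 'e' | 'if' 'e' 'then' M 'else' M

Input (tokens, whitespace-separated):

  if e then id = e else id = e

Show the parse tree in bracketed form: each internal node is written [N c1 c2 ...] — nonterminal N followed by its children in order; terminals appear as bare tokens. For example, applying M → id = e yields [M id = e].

S
M
if e then M else M
if e then id = e else M
if e then id = e else id = e

[S [M if e then [M id = e] else [M id = e]]]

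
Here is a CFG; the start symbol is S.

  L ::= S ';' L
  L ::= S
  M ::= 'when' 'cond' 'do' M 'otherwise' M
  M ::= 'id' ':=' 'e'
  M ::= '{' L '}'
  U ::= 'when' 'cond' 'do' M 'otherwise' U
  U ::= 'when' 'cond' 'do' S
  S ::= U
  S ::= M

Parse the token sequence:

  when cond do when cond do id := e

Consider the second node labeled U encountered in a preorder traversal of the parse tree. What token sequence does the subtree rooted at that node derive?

[S [U when cond do [S [U when cond do [S [M id := e]]]]]]

when cond do id := e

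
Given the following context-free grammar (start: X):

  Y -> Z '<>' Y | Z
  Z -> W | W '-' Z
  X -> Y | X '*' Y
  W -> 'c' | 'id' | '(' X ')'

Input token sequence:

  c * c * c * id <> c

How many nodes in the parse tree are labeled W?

5

[X [X [X [X [Y [Z [W c]]]] * [Y [Z [W c]]]] * [Y [Z [W c]]]] * [Y [Z [W id]] <> [Y [Z [W c]]]]]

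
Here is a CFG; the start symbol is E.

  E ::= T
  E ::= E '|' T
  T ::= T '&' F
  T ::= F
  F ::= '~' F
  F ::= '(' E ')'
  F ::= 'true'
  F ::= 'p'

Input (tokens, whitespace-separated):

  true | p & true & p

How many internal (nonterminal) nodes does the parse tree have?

[E [E [T [F true]]] | [T [T [T [F p]] & [F true]] & [F p]]]

10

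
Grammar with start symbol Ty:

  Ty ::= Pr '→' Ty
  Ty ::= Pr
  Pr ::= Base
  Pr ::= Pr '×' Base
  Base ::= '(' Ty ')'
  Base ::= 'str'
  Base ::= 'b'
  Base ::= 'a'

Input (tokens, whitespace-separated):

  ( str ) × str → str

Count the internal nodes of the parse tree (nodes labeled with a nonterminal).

11

[Ty [Pr [Pr [Base ( [Ty [Pr [Base str]]] )]] × [Base str]] → [Ty [Pr [Base str]]]]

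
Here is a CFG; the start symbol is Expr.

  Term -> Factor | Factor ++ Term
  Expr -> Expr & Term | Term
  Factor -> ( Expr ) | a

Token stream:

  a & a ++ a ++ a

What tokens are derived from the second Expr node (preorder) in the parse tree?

a

[Expr [Expr [Term [Factor a]]] & [Term [Factor a] ++ [Term [Factor a] ++ [Term [Factor a]]]]]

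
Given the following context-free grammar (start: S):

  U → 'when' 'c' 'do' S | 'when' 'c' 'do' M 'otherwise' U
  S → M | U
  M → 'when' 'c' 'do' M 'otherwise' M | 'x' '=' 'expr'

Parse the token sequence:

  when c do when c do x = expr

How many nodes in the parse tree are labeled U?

[S [U when c do [S [U when c do [S [M x = expr]]]]]]

2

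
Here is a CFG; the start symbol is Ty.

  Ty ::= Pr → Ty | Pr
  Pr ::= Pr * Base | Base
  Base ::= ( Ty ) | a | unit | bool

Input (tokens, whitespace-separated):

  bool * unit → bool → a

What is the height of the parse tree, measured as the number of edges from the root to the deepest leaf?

[Ty [Pr [Pr [Base bool]] * [Base unit]] → [Ty [Pr [Base bool]] → [Ty [Pr [Base a]]]]]

5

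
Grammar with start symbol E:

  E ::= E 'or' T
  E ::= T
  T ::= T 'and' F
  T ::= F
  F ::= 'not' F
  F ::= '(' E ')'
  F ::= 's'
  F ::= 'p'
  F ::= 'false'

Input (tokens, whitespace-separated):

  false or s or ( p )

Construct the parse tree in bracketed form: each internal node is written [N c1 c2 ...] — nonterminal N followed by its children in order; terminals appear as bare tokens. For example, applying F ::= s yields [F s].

E
E or T
E or T or T
T or T or T
F or T or T
false or T or T
false or F or T
false or s or T
false or s or F
false or s or ( E )
false or s or ( T )
false or s or ( F )
false or s or ( p )

[E [E [E [T [F false]]] or [T [F s]]] or [T [F ( [E [T [F p]]] )]]]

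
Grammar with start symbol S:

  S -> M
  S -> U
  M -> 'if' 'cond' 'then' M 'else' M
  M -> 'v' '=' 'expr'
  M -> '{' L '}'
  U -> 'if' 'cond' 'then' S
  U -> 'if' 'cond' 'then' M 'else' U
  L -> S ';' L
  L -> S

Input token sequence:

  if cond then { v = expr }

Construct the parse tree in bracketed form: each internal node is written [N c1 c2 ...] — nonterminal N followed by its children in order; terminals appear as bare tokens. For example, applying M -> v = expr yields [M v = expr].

S
U
if cond then S
if cond then M
if cond then { L }
if cond then { S }
if cond then { M }
if cond then { v = expr }

[S [U if cond then [S [M { [L [S [M v = expr]]] }]]]]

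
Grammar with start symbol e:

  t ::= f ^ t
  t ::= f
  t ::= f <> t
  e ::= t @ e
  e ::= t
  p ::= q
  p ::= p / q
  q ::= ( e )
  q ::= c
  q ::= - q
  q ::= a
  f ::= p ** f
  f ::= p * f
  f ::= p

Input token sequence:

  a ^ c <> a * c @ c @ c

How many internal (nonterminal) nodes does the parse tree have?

[e [t [f [p [q a]]] ^ [t [f [p [q c]]] <> [t [f [p [q a]] * [f [p [q c]]]]]]] @ [e [t [f [p [q c]]]] @ [e [t [f [p [q c]]]]]]]

26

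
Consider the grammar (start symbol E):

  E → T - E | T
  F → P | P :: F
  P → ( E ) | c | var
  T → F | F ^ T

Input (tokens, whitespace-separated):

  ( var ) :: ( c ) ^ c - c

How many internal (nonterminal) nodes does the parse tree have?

[E [T [F [P ( [E [T [F [P var]]]] )] :: [F [P ( [E [T [F [P c]]]] )]]] ^ [T [F [P c]]]] - [E [T [F [P c]]]]]

21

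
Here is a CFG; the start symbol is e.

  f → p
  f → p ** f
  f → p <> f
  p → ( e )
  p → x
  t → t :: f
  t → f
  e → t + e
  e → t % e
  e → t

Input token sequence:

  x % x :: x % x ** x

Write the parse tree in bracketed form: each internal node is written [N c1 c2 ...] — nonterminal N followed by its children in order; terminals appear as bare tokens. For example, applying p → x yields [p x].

[e [t [f [p x]]] % [e [t [t [f [p x]]] :: [f [p x]]] % [e [t [f [p x] ** [f [p x]]]]]]]

e
t % e
f % e
p % e
x % e
x % t % e
x % t :: f % e
x % f :: f % e
x % p :: f % e
x % x :: f % e
x % x :: p % e
x % x :: x % e
x % x :: x % t
x % x :: x % f
x % x :: x % p ** f
x % x :: x % x ** f
x % x :: x % x ** p
x % x :: x % x ** x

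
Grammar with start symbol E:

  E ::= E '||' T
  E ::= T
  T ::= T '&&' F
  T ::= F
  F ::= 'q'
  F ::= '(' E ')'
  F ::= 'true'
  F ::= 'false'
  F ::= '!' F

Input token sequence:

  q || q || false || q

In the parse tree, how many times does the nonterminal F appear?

4

[E [E [E [E [T [F q]]] || [T [F q]]] || [T [F false]]] || [T [F q]]]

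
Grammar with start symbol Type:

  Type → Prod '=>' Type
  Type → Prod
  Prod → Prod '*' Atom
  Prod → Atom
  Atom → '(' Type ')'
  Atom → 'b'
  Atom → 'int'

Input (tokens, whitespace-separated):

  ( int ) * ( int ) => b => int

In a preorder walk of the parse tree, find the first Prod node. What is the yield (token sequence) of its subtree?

[Type [Prod [Prod [Atom ( [Type [Prod [Atom int]]] )]] * [Atom ( [Type [Prod [Atom int]]] )]] => [Type [Prod [Atom b]] => [Type [Prod [Atom int]]]]]

( int ) * ( int )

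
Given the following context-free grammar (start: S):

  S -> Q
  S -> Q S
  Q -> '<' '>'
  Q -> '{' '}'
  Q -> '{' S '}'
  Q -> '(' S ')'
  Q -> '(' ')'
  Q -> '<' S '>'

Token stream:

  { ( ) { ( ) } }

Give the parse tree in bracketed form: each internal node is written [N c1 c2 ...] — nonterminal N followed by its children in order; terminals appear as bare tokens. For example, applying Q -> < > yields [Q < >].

S
Q
{ S }
{ Q S }
{ ( ) S }
{ ( ) Q }
{ ( ) { S } }
{ ( ) { Q } }
{ ( ) { ( ) } }

[S [Q { [S [Q ( )] [S [Q { [S [Q ( )]] }]]] }]]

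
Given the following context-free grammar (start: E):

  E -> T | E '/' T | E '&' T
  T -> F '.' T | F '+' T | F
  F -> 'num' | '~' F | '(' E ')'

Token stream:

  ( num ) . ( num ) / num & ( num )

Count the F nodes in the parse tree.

[E [E [E [T [F ( [E [T [F num]]] )] . [T [F ( [E [T [F num]]] )]]]] / [T [F num]]] & [T [F ( [E [T [F num]]] )]]]

7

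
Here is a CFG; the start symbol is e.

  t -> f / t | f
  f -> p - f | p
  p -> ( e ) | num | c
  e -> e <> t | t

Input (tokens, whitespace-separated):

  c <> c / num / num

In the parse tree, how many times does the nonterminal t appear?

4

[e [e [t [f [p c]]]] <> [t [f [p c]] / [t [f [p num]] / [t [f [p num]]]]]]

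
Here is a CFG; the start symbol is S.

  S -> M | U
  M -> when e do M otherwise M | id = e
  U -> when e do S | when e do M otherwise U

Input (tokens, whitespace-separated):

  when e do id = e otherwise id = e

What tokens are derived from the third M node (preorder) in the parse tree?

id = e

[S [M when e do [M id = e] otherwise [M id = e]]]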